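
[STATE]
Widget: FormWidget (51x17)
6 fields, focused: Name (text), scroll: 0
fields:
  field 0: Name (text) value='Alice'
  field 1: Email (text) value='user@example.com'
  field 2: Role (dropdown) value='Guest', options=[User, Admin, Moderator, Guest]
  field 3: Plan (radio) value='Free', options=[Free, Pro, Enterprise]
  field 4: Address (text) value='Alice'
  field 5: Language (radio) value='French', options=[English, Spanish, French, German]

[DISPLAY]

> Name:       [Alice                              ]
  Email:      [user@example.com                   ]
  Role:       [Guest                             ▼]
  Plan:       (●) Free  ( ) Pro  ( ) Enterprise    
  Address:    [Alice                              ]
  Language:   ( ) English  ( ) Spanish  (●) French 
                                                   
                                                   
                                                   
                                                   
                                                   
                                                   
                                                   
                                                   
                                                   
                                                   
                                                   


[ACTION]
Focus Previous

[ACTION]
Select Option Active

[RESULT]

  Name:       [Alice                              ]
  Email:      [user@example.com                   ]
  Role:       [Guest                             ▼]
  Plan:       (●) Free  ( ) Pro  ( ) Enterprise    
  Address:    [Alice                              ]
> Language:   ( ) English  ( ) Spanish  (●) French 
                                                   
                                                   
                                                   
                                                   
                                                   
                                                   
                                                   
                                                   
                                                   
                                                   
                                                   


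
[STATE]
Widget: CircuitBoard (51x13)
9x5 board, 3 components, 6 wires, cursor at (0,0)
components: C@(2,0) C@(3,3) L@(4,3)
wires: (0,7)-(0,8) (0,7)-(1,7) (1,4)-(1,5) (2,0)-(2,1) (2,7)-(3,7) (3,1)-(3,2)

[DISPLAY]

   0 1 2 3 4 5 6 7 8                               
0  [.]                          · ─ ·              
                                │                  
1                   · ─ ·       ·                  
                                                   
2   C ─ ·                       ·                  
                                │                  
3       · ─ ·   C               ·                  
                                                   
4               L                                  
Cursor: (0,0)                                      
                                                   
                                                   


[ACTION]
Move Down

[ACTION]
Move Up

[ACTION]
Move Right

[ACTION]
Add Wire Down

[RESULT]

   0 1 2 3 4 5 6 7 8                               
0      [.]                      · ─ ·              
        │                       │                  
1       ·           · ─ ·       ·                  
                                                   
2   C ─ ·                       ·                  
                                │                  
3       · ─ ·   C               ·                  
                                                   
4               L                                  
Cursor: (0,1)                                      
                                                   
                                                   


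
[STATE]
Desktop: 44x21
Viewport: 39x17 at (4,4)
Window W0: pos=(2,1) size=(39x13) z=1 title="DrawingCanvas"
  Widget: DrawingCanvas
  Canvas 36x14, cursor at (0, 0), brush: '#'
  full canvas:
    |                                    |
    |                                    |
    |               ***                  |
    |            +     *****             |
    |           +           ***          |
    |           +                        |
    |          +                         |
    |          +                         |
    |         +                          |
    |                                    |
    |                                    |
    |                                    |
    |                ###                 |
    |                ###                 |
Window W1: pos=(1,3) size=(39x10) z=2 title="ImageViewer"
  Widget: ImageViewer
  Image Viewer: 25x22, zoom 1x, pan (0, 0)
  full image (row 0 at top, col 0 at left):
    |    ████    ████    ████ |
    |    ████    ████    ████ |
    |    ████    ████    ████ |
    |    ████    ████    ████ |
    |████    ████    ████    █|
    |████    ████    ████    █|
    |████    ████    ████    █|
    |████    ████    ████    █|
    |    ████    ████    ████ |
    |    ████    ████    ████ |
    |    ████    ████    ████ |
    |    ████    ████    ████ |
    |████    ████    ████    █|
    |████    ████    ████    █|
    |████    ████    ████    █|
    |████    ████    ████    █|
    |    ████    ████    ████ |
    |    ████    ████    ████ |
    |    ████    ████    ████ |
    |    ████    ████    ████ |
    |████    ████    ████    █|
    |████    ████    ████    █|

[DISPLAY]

mageViewer                         ┃┃  
───────────────────────────────────┨┃  
  ████    ████    ████             ┃┃  
  ████    ████    ████             ┃┃  
  ████    ████    ████             ┃┃  
  ████    ████    ████             ┃┃  
██    ████    ████    █            ┃┃  
██    ████    ████    █            ┃┃  
━━━━━━━━━━━━━━━━━━━━━━━━━━━━━━━━━━━┛┃  
━━━━━━━━━━━━━━━━━━━━━━━━━━━━━━━━━━━━┛  
                                       
                                       
                                       
                                       
                                       
                                       
                                       


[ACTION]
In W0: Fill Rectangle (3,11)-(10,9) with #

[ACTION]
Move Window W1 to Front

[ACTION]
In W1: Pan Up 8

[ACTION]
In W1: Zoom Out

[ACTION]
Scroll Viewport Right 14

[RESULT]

ageViewer                         ┃┃   
──────────────────────────────────┨┃   
 ████    ████    ████             ┃┃   
 ████    ████    ████             ┃┃   
 ████    ████    ████             ┃┃   
 ████    ████    ████             ┃┃   
█    ████    ████    █            ┃┃   
█    ████    ████    █            ┃┃   
━━━━━━━━━━━━━━━━━━━━━━━━━━━━━━━━━━┛┃   
━━━━━━━━━━━━━━━━━━━━━━━━━━━━━━━━━━━┛   
                                       
                                       
                                       
                                       
                                       
                                       
                                       


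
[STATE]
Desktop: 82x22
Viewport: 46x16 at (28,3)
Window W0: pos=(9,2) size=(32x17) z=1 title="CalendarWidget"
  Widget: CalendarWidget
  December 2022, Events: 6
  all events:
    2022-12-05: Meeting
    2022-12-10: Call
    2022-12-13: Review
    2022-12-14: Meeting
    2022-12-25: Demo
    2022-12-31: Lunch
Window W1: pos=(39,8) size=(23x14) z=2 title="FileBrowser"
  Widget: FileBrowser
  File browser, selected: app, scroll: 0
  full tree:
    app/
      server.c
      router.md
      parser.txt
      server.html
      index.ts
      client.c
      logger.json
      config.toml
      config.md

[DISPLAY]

            ┃                                 
────────────┨                                 
022         ┃                                 
Su          ┃                                 
 4          ┃                                 
* 11       ┏━━━━━━━━━━━━━━━━━━━━━┓            
7 18       ┃ FileBrowser         ┃            
25*        ┠─────────────────────┨            
           ┃> [-] app/           ┃            
           ┃    server.c         ┃            
           ┃    router.md        ┃            
           ┃    parser.txt       ┃            
           ┃    server.html      ┃            
           ┃    index.ts         ┃            
           ┃    client.c         ┃            
━━━━━━━━━━━┃    logger.json      ┃            


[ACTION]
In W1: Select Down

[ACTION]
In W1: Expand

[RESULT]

            ┃                                 
────────────┨                                 
022         ┃                                 
Su          ┃                                 
 4          ┃                                 
* 11       ┏━━━━━━━━━━━━━━━━━━━━━┓            
7 18       ┃ FileBrowser         ┃            
25*        ┠─────────────────────┨            
           ┃  [-] app/           ┃            
           ┃  > server.c         ┃            
           ┃    router.md        ┃            
           ┃    parser.txt       ┃            
           ┃    server.html      ┃            
           ┃    index.ts         ┃            
           ┃    client.c         ┃            
━━━━━━━━━━━┃    logger.json      ┃            


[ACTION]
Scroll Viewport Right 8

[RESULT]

    ┃                                         
────┨                                         
    ┃                                         
    ┃                                         
    ┃                                         
   ┏━━━━━━━━━━━━━━━━━━━━━┓                    
   ┃ FileBrowser         ┃                    
   ┠─────────────────────┨                    
   ┃  [-] app/           ┃                    
   ┃  > server.c         ┃                    
   ┃    router.md        ┃                    
   ┃    parser.txt       ┃                    
   ┃    server.html      ┃                    
   ┃    index.ts         ┃                    
   ┃    client.c         ┃                    
━━━┃    logger.json      ┃                    


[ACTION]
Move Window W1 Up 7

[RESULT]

   ┠─────────────────────┨                    
───┃  [-] app/           ┃                    
   ┃  > server.c         ┃                    
   ┃    router.md        ┃                    
   ┃    parser.txt       ┃                    
   ┃    server.html      ┃                    
   ┃    index.ts         ┃                    
   ┃    client.c         ┃                    
   ┃    logger.json      ┃                    
   ┃    config.toml      ┃                    
   ┃    config.md        ┃                    
   ┗━━━━━━━━━━━━━━━━━━━━━┛                    
    ┃                                         
    ┃                                         
    ┃                                         
━━━━┛                                         


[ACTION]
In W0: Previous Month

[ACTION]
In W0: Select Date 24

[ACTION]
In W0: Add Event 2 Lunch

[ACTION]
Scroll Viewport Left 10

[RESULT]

             ┠─────────────────────┨          
─────────────┃  [-] app/           ┃          
 2022        ┃  > server.c         ┃          
a Su         ┃    router.md        ┃          
 5  6        ┃    parser.txt       ┃          
2 13         ┃    server.html      ┃          
9 20         ┃    index.ts         ┃          
 26 27       ┃    client.c         ┃          
             ┃    logger.json      ┃          
             ┃    config.toml      ┃          
             ┃    config.md        ┃          
             ┗━━━━━━━━━━━━━━━━━━━━━┛          
              ┃                               
              ┃                               
              ┃                               
━━━━━━━━━━━━━━┛                               


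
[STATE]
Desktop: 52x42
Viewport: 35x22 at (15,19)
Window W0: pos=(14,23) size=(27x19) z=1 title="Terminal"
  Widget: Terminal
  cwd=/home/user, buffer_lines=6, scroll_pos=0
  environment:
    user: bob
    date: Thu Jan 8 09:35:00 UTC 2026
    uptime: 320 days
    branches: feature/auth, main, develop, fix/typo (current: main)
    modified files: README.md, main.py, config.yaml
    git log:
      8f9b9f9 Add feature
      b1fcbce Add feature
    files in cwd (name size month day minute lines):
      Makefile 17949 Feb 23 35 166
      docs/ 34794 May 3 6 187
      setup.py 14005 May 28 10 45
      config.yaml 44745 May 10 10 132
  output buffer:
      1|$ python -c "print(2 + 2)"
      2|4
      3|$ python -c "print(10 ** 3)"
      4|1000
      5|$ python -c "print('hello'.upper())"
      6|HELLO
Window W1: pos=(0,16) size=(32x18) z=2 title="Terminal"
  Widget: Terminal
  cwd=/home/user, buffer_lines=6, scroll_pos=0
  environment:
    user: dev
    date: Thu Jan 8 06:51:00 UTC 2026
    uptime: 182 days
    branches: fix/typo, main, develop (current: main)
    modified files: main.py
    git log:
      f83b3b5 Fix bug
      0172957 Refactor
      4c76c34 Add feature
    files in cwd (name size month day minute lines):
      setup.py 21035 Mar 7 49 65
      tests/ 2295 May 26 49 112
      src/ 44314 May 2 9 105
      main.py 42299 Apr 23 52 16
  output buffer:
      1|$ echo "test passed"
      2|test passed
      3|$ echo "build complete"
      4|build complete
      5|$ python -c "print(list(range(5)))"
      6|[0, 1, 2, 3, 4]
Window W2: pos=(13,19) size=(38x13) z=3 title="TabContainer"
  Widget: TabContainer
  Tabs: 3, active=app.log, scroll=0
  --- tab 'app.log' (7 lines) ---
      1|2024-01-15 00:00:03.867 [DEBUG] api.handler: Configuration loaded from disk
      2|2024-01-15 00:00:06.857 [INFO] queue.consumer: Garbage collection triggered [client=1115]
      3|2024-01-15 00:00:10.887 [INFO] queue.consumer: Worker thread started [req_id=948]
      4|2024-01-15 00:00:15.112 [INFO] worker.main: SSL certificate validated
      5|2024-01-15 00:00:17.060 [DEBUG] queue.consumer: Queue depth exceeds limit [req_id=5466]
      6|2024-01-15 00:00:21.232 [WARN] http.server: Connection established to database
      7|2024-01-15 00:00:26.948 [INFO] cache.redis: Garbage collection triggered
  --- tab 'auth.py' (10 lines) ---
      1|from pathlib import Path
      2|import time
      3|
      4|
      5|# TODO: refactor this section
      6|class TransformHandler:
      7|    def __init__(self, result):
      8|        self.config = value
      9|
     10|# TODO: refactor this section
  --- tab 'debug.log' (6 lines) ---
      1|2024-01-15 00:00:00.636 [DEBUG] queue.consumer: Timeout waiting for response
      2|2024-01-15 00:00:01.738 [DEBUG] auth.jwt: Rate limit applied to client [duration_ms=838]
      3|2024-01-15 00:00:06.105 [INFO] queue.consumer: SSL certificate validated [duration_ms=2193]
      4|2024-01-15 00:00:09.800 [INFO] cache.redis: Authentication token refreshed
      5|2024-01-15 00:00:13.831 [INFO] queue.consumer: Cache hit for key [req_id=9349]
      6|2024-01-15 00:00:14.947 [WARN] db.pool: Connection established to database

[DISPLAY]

━━━━━━━━━━━━━━━━━━━━━━━━━━━━━━━━━━━
TabContainer                       
───────────────────────────────────
app.log]│ auth.py │ debug.log      
───────────────────────────────────
024-01-15 00:00:03.867 [DEBUG] api.
024-01-15 00:00:06.857 [INFO] queue
024-01-15 00:00:10.887 [INFO] queue
024-01-15 00:00:15.112 [INFO] worke
024-01-15 00:00:17.060 [DEBUG] queu
024-01-15 00:00:21.232 [WARN] http.
024-01-15 00:00:26.948 [INFO] cache
━━━━━━━━━━━━━━━━━━━━━━━━━━━━━━━━━━━
                ┃        ┃         
━━━━━━━━━━━━━━━━┛        ┃         
                         ┃         
                         ┃         
                         ┃         
                         ┃         
                         ┃         
                         ┃         
                         ┃         


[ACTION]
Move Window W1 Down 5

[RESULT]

━━━━━━━━━━━━━━━━━━━━━━━━━━━━━━━━━━━
TabContainer                       
───────────────────────────────────
app.log]│ auth.py │ debug.log      
───────────────────────────────────
024-01-15 00:00:03.867 [DEBUG] api.
024-01-15 00:00:06.857 [INFO] queue
024-01-15 00:00:10.887 [INFO] queue
024-01-15 00:00:15.112 [INFO] worke
024-01-15 00:00:17.060 [DEBUG] queu
024-01-15 00:00:21.232 [WARN] http.
024-01-15 00:00:26.948 [INFO] cache
━━━━━━━━━━━━━━━━━━━━━━━━━━━━━━━━━━━
                ┃        ┃         
                ┃        ┃         
                ┃        ┃         
                ┃        ┃         
                ┃        ┃         
                ┃        ┃         
━━━━━━━━━━━━━━━━┛        ┃         
                         ┃         
                         ┃         


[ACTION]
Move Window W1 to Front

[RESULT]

━━━━━━━━━━━━━━━━━━━━━━━━━━━━━━━━━━━
TabContainer                       
━━━━━━━━━━━━━━━━┓──────────────────
                ┃ │ debug.log      
────────────────┨──────────────────
assed"          ┃3.867 [DEBUG] api.
                ┃6.857 [INFO] queue
complete"       ┃0.887 [INFO] queue
                ┃5.112 [INFO] worke
rint(list(range(┃7.060 [DEBUG] queu
]               ┃1.232 [WARN] http.
                ┃6.948 [INFO] cache
                ┃━━━━━━━━━━━━━━━━━━
                ┃        ┃         
                ┃        ┃         
                ┃        ┃         
                ┃        ┃         
                ┃        ┃         
                ┃        ┃         
━━━━━━━━━━━━━━━━┛        ┃         
                         ┃         
                         ┃         


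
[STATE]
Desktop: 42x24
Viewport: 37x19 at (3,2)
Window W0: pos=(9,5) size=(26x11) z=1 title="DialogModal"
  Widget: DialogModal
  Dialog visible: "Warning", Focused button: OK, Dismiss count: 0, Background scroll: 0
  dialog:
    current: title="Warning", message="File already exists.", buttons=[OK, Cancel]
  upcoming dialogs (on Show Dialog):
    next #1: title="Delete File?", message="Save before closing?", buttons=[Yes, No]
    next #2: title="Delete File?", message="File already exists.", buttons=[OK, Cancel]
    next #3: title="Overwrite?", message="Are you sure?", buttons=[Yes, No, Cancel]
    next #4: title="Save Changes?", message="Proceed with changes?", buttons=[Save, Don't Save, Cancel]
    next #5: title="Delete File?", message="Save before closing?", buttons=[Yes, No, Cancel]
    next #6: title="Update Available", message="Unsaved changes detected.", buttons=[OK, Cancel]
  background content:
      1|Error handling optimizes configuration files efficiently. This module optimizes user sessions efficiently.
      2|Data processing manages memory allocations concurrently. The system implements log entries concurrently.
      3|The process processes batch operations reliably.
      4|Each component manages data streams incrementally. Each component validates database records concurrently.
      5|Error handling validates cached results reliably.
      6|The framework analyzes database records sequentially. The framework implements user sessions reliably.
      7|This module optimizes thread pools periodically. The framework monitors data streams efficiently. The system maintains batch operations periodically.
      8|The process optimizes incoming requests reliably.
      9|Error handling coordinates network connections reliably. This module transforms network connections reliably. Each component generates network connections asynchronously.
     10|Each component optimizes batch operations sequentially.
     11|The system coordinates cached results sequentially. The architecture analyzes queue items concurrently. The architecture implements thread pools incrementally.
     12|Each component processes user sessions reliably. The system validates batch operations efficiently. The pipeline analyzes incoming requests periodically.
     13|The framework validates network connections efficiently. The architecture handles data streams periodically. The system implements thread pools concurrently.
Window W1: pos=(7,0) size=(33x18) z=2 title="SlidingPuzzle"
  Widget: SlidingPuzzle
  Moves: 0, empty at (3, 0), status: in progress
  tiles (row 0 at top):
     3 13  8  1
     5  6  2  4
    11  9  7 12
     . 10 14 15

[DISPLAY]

    ┠───────────────────────────────┨
    ┃┌────┬────┬────┬────┐          ┃
    ┃│  3 │ 13 │  8 │  1 │          ┃
    ┃├────┼────┼────┼────┤          ┃
    ┃│  5 │  6 │  2 │  4 │          ┃
    ┃├────┼────┼────┼────┤          ┃
    ┃│ 11 │  9 │  7 │ 12 │          ┃
    ┃├────┼────┼────┼────┤          ┃
    ┃│    │ 10 │ 14 │ 15 │          ┃
    ┃└────┴────┴────┴────┘          ┃
    ┃Moves: 0                       ┃
    ┃                               ┃
    ┃                               ┃
    ┃                               ┃
    ┃                               ┃
    ┗━━━━━━━━━━━━━━━━━━━━━━━━━━━━━━━┛
                                     
                                     
                                     


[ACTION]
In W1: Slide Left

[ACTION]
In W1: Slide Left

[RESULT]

    ┠───────────────────────────────┨
    ┃┌────┬────┬────┬────┐          ┃
    ┃│  3 │ 13 │  8 │  1 │          ┃
    ┃├────┼────┼────┼────┤          ┃
    ┃│  5 │  6 │  2 │  4 │          ┃
    ┃├────┼────┼────┼────┤          ┃
    ┃│ 11 │  9 │  7 │ 12 │          ┃
    ┃├────┼────┼────┼────┤          ┃
    ┃│ 10 │ 14 │    │ 15 │          ┃
    ┃└────┴────┴────┴────┘          ┃
    ┃Moves: 2                       ┃
    ┃                               ┃
    ┃                               ┃
    ┃                               ┃
    ┃                               ┃
    ┗━━━━━━━━━━━━━━━━━━━━━━━━━━━━━━━┛
                                     
                                     
                                     


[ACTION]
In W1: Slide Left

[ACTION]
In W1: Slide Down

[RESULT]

    ┠───────────────────────────────┨
    ┃┌────┬────┬────┬────┐          ┃
    ┃│  3 │ 13 │  8 │  1 │          ┃
    ┃├────┼────┼────┼────┤          ┃
    ┃│  5 │  6 │  2 │  4 │          ┃
    ┃├────┼────┼────┼────┤          ┃
    ┃│ 11 │  9 │  7 │    │          ┃
    ┃├────┼────┼────┼────┤          ┃
    ┃│ 10 │ 14 │ 15 │ 12 │          ┃
    ┃└────┴────┴────┴────┘          ┃
    ┃Moves: 4                       ┃
    ┃                               ┃
    ┃                               ┃
    ┃                               ┃
    ┃                               ┃
    ┗━━━━━━━━━━━━━━━━━━━━━━━━━━━━━━━┛
                                     
                                     
                                     


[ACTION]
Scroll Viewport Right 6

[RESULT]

  ┠───────────────────────────────┨  
  ┃┌────┬────┬────┬────┐          ┃  
  ┃│  3 │ 13 │  8 │  1 │          ┃  
  ┃├────┼────┼────┼────┤          ┃  
  ┃│  5 │  6 │  2 │  4 │          ┃  
  ┃├────┼────┼────┼────┤          ┃  
  ┃│ 11 │  9 │  7 │    │          ┃  
  ┃├────┼────┼────┼────┤          ┃  
  ┃│ 10 │ 14 │ 15 │ 12 │          ┃  
  ┃└────┴────┴────┴────┘          ┃  
  ┃Moves: 4                       ┃  
  ┃                               ┃  
  ┃                               ┃  
  ┃                               ┃  
  ┃                               ┃  
  ┗━━━━━━━━━━━━━━━━━━━━━━━━━━━━━━━┛  
                                     
                                     
                                     


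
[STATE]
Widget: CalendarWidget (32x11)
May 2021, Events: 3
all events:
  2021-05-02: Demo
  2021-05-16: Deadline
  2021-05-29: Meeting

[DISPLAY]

            May 2021            
Mo Tu We Th Fr Sa Su            
                1  2*           
 3  4  5  6  7  8  9            
10 11 12 13 14 15 16*           
17 18 19 20 21 22 23            
24 25 26 27 28 29* 30           
31                              
                                
                                
                                


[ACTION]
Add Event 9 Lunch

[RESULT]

            May 2021            
Mo Tu We Th Fr Sa Su            
                1  2*           
 3  4  5  6  7  8  9*           
10 11 12 13 14 15 16*           
17 18 19 20 21 22 23            
24 25 26 27 28 29* 30           
31                              
                                
                                
                                


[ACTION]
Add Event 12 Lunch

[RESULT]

            May 2021            
Mo Tu We Th Fr Sa Su            
                1  2*           
 3  4  5  6  7  8  9*           
10 11 12* 13 14 15 16*          
17 18 19 20 21 22 23            
24 25 26 27 28 29* 30           
31                              
                                
                                
                                


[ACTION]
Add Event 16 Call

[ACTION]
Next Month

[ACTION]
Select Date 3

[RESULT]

           June 2021            
Mo Tu We Th Fr Sa Su            
    1  2 [ 3]  4  5  6          
 7  8  9 10 11 12 13            
14 15 16 17 18 19 20            
21 22 23 24 25 26 27            
28 29 30                        
                                
                                
                                
                                


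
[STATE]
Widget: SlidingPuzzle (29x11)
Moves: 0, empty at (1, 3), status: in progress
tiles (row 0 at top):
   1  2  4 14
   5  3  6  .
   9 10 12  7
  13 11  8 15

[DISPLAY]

┌────┬────┬────┬────┐        
│  1 │  2 │  4 │ 14 │        
├────┼────┼────┼────┤        
│  5 │  3 │  6 │    │        
├────┼────┼────┼────┤        
│  9 │ 10 │ 12 │  7 │        
├────┼────┼────┼────┤        
│ 13 │ 11 │  8 │ 15 │        
└────┴────┴────┴────┘        
Moves: 0                     
                             


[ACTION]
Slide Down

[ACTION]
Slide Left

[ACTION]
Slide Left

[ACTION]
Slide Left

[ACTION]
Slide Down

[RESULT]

┌────┬────┬────┬────┐        
│  1 │  2 │  4 │    │        
├────┼────┼────┼────┤        
│  5 │  3 │  6 │ 14 │        
├────┼────┼────┼────┤        
│  9 │ 10 │ 12 │  7 │        
├────┼────┼────┼────┤        
│ 13 │ 11 │  8 │ 15 │        
└────┴────┴────┴────┘        
Moves: 1                     
                             


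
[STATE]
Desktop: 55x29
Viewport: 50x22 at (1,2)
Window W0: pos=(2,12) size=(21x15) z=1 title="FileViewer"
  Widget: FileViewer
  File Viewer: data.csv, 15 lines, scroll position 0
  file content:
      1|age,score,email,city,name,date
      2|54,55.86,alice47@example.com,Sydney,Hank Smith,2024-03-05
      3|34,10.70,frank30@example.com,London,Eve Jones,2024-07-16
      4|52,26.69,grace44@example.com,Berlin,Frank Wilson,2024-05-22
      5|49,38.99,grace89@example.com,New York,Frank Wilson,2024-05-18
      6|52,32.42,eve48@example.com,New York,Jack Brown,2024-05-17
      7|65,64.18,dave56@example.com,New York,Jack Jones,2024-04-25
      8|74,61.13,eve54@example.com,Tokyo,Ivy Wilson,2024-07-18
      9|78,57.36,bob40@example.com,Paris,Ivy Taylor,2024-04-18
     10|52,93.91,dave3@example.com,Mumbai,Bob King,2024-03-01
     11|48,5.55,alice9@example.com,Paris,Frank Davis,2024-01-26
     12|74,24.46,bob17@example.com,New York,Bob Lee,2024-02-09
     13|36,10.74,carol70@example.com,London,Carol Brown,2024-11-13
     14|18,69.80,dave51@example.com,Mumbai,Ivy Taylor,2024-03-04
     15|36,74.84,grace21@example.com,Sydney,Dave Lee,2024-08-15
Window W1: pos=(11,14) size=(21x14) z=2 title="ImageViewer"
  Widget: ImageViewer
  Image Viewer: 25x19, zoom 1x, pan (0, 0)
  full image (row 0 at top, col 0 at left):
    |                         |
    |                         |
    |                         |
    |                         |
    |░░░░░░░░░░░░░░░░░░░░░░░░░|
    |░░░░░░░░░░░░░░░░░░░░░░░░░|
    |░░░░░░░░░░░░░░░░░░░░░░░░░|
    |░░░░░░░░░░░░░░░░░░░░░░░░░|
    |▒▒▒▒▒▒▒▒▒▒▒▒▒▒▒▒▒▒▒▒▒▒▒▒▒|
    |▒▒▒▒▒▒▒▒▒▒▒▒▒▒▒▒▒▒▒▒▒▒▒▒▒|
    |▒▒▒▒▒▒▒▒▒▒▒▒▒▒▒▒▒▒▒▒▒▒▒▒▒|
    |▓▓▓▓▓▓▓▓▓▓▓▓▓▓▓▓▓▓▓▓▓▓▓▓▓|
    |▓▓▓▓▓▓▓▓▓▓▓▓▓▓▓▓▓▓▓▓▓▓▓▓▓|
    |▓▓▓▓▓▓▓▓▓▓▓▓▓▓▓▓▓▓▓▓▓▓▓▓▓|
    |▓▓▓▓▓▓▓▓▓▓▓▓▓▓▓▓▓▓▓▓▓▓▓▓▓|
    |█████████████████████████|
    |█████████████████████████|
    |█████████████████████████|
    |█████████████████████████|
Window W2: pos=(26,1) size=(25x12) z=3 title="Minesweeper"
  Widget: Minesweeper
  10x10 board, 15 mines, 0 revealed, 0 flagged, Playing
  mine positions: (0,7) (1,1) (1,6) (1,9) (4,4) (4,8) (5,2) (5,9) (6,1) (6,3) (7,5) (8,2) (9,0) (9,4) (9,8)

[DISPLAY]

                         ┃ Minesweeper           ┃
                         ┠───────────────────────┨
                         ┃■■■■■■■■■■             ┃
                         ┃■■■■■■■■■■             ┃
                         ┃■■■■■■■■■■             ┃
                         ┃■■■■■■■■■■             ┃
                         ┃■■■■■■■■■■             ┃
                         ┃■■■■■■■■■■             ┃
                         ┃■■■■■■■■■■             ┃
                         ┃■■■■■■■■■■             ┃
 ┏━━━━━━━━━━━━━━━━━━━┓   ┗━━━━━━━━━━━━━━━━━━━━━━━┛
 ┃ FileViewer        ┃                            
 ┠────────┏━━━━━━━━━━━━━━━━━━━┓                   
 ┃age,scor┃ ImageViewer       ┃                   
 ┃54,55.86┠───────────────────┨                   
 ┃34,10.70┃                   ┃                   
 ┃52,26.69┃                   ┃                   
 ┃49,38.99┃                   ┃                   
 ┃52,32.42┃                   ┃                   
 ┃65,64.18┃░░░░░░░░░░░░░░░░░░░┃                   
 ┃74,61.13┃░░░░░░░░░░░░░░░░░░░┃                   
 ┃78,57.36┃░░░░░░░░░░░░░░░░░░░┃                   


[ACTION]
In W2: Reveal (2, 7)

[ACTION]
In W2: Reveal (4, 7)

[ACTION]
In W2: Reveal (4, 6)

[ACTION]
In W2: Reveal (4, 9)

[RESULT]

                         ┃ Minesweeper           ┃
                         ┠───────────────────────┨
                         ┃■■■■■■■■■■             ┃
                         ┃■■■■■■■■■■             ┃
                         ┃■■■■■111■■             ┃
                         ┃■■■■■1 1■■             ┃
                         ┃■■■■■1 1■2             ┃
                         ┃■■■■■1 12■             ┃
                         ┃■■■■■11 11             ┃
                         ┃■■■■■■1                ┃
 ┏━━━━━━━━━━━━━━━━━━━┓   ┗━━━━━━━━━━━━━━━━━━━━━━━┛
 ┃ FileViewer        ┃                            
 ┠────────┏━━━━━━━━━━━━━━━━━━━┓                   
 ┃age,scor┃ ImageViewer       ┃                   
 ┃54,55.86┠───────────────────┨                   
 ┃34,10.70┃                   ┃                   
 ┃52,26.69┃                   ┃                   
 ┃49,38.99┃                   ┃                   
 ┃52,32.42┃                   ┃                   
 ┃65,64.18┃░░░░░░░░░░░░░░░░░░░┃                   
 ┃74,61.13┃░░░░░░░░░░░░░░░░░░░┃                   
 ┃78,57.36┃░░░░░░░░░░░░░░░░░░░┃                   


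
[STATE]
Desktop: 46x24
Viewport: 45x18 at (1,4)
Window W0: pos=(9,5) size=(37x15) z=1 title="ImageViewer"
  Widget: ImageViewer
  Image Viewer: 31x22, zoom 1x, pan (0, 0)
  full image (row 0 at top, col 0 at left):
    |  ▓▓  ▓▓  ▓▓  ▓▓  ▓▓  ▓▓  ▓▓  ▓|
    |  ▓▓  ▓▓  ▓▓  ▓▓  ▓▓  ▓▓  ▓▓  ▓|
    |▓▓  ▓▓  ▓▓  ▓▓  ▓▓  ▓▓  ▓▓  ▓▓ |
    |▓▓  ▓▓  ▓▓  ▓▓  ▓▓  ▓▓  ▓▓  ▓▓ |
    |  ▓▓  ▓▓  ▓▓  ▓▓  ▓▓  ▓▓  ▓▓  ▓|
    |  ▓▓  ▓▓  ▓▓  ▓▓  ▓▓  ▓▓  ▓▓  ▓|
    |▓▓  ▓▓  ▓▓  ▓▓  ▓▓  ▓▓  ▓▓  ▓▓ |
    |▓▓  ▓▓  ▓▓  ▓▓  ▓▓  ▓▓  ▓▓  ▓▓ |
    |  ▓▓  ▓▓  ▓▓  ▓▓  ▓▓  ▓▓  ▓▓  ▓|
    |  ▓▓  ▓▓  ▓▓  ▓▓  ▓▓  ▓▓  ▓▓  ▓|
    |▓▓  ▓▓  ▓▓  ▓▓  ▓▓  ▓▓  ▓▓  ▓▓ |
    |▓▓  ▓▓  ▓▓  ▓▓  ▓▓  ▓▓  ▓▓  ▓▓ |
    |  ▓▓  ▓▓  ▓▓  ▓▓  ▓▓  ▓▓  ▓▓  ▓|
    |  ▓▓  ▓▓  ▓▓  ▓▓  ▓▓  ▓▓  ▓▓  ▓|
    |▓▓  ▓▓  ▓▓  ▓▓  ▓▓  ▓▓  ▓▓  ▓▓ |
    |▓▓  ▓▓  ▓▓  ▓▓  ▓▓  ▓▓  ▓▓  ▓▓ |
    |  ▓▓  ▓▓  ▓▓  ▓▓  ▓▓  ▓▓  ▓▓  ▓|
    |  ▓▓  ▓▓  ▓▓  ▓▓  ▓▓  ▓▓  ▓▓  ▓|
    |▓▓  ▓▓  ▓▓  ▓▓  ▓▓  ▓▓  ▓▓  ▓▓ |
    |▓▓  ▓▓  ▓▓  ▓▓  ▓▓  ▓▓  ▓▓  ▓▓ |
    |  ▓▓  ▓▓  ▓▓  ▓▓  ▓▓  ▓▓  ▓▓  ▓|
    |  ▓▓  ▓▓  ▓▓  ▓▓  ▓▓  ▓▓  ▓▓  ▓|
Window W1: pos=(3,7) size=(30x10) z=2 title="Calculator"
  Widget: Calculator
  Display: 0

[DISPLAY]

                                             
        ┏━━━━━━━━━━━━━━━━━━━━━━━━━━━━━━━━━━━┓
        ┃ ImageViewer                       ┃
  ┏━━━━━━━━━━━━━━━━━━━━━━━━━━━━┓────────────┨
  ┃ Calculator                 ┃▓  ▓▓  ▓    ┃
  ┠────────────────────────────┨▓  ▓▓  ▓    ┃
  ┃                           0┃ ▓▓  ▓▓     ┃
  ┃┌───┬───┬───┬───┐           ┃ ▓▓  ▓▓     ┃
  ┃│ 7 │ 8 │ 9 │ ÷ │           ┃▓  ▓▓  ▓    ┃
  ┃├───┼───┼───┼───┤           ┃▓  ▓▓  ▓    ┃
  ┃│ 4 │ 5 │ 6 │ × │           ┃ ▓▓  ▓▓     ┃
  ┃└───┴───┴───┴───┘           ┃ ▓▓  ▓▓     ┃
  ┗━━━━━━━━━━━━━━━━━━━━━━━━━━━━┛▓  ▓▓  ▓    ┃
        ┃  ▓▓  ▓▓  ▓▓  ▓▓  ▓▓  ▓▓  ▓▓  ▓    ┃
        ┃▓▓  ▓▓  ▓▓  ▓▓  ▓▓  ▓▓  ▓▓  ▓▓     ┃
        ┗━━━━━━━━━━━━━━━━━━━━━━━━━━━━━━━━━━━┛
                                             
                                             


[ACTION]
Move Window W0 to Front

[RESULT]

                                             
        ┏━━━━━━━━━━━━━━━━━━━━━━━━━━━━━━━━━━━┓
        ┃ ImageViewer                       ┃
  ┏━━━━━┠───────────────────────────────────┨
  ┃ Calc┃  ▓▓  ▓▓  ▓▓  ▓▓  ▓▓  ▓▓  ▓▓  ▓    ┃
  ┠─────┃  ▓▓  ▓▓  ▓▓  ▓▓  ▓▓  ▓▓  ▓▓  ▓    ┃
  ┃     ┃▓▓  ▓▓  ▓▓  ▓▓  ▓▓  ▓▓  ▓▓  ▓▓     ┃
  ┃┌───┬┃▓▓  ▓▓  ▓▓  ▓▓  ▓▓  ▓▓  ▓▓  ▓▓     ┃
  ┃│ 7 │┃  ▓▓  ▓▓  ▓▓  ▓▓  ▓▓  ▓▓  ▓▓  ▓    ┃
  ┃├───┼┃  ▓▓  ▓▓  ▓▓  ▓▓  ▓▓  ▓▓  ▓▓  ▓    ┃
  ┃│ 4 │┃▓▓  ▓▓  ▓▓  ▓▓  ▓▓  ▓▓  ▓▓  ▓▓     ┃
  ┃└───┴┃▓▓  ▓▓  ▓▓  ▓▓  ▓▓  ▓▓  ▓▓  ▓▓     ┃
  ┗━━━━━┃  ▓▓  ▓▓  ▓▓  ▓▓  ▓▓  ▓▓  ▓▓  ▓    ┃
        ┃  ▓▓  ▓▓  ▓▓  ▓▓  ▓▓  ▓▓  ▓▓  ▓    ┃
        ┃▓▓  ▓▓  ▓▓  ▓▓  ▓▓  ▓▓  ▓▓  ▓▓     ┃
        ┗━━━━━━━━━━━━━━━━━━━━━━━━━━━━━━━━━━━┛
                                             
                                             


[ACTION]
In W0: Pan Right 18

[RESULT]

                                             
        ┏━━━━━━━━━━━━━━━━━━━━━━━━━━━━━━━━━━━┓
        ┃ ImageViewer                       ┃
  ┏━━━━━┠───────────────────────────────────┨
  ┃ Calc┃▓▓  ▓▓  ▓▓  ▓                      ┃
  ┠─────┃▓▓  ▓▓  ▓▓  ▓                      ┃
  ┃     ┃  ▓▓  ▓▓  ▓▓                       ┃
  ┃┌───┬┃  ▓▓  ▓▓  ▓▓                       ┃
  ┃│ 7 │┃▓▓  ▓▓  ▓▓  ▓                      ┃
  ┃├───┼┃▓▓  ▓▓  ▓▓  ▓                      ┃
  ┃│ 4 │┃  ▓▓  ▓▓  ▓▓                       ┃
  ┃└───┴┃  ▓▓  ▓▓  ▓▓                       ┃
  ┗━━━━━┃▓▓  ▓▓  ▓▓  ▓                      ┃
        ┃▓▓  ▓▓  ▓▓  ▓                      ┃
        ┃  ▓▓  ▓▓  ▓▓                       ┃
        ┗━━━━━━━━━━━━━━━━━━━━━━━━━━━━━━━━━━━┛
                                             
                                             


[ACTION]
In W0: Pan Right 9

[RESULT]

                                             
        ┏━━━━━━━━━━━━━━━━━━━━━━━━━━━━━━━━━━━┓
        ┃ ImageViewer                       ┃
  ┏━━━━━┠───────────────────────────────────┨
  ┃ Calc┃▓  ▓                               ┃
  ┠─────┃▓  ▓                               ┃
  ┃     ┃ ▓▓                                ┃
  ┃┌───┬┃ ▓▓                                ┃
  ┃│ 7 │┃▓  ▓                               ┃
  ┃├───┼┃▓  ▓                               ┃
  ┃│ 4 │┃ ▓▓                                ┃
  ┃└───┴┃ ▓▓                                ┃
  ┗━━━━━┃▓  ▓                               ┃
        ┃▓  ▓                               ┃
        ┃ ▓▓                                ┃
        ┗━━━━━━━━━━━━━━━━━━━━━━━━━━━━━━━━━━━┛
                                             
                                             
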